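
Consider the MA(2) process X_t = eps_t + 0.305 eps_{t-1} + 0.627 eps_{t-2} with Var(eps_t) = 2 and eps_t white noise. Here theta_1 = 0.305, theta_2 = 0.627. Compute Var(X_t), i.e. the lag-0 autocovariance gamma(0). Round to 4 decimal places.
\gamma(0) = 2.9723

For an MA(q) process X_t = eps_t + sum_i theta_i eps_{t-i} with
Var(eps_t) = sigma^2, the variance is
  gamma(0) = sigma^2 * (1 + sum_i theta_i^2).
  sum_i theta_i^2 = (0.305)^2 + (0.627)^2 = 0.093025 + 0.393129 = 0.486154.
  gamma(0) = 2 * (1 + 0.486154) = 2 * 1.486154 = 2.972308, which rounds to 2.9723.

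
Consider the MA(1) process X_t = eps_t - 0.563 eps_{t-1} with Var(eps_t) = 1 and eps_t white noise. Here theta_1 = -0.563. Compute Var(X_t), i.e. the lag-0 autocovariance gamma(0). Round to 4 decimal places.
\gamma(0) = 1.3170

For an MA(q) process X_t = eps_t + sum_i theta_i eps_{t-i} with
Var(eps_t) = sigma^2, the variance is
  gamma(0) = sigma^2 * (1 + sum_i theta_i^2).
  sum_i theta_i^2 = (-0.563)^2 = 0.316969.
  gamma(0) = 1 * (1 + 0.316969) = 1 * 1.316969 = 1.316969, which rounds to 1.3170.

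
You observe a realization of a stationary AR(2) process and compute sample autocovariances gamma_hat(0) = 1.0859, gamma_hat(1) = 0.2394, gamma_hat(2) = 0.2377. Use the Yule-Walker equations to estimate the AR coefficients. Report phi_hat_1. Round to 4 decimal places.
\hat\phi_{1} = 0.1810

The Yule-Walker equations for an AR(p) process read, in matrix form,
  Gamma_p phi = r_p,   with   (Gamma_p)_{ij} = gamma(|i - j|),
                       (r_p)_i = gamma(i),   i,j = 1..p.
Substitute the sample gammas (Toeplitz matrix and right-hand side of size 2):
  Gamma_p = [[1.0859, 0.2394], [0.2394, 1.0859]]
  r_p     = [0.2394, 0.2377]
Written out:
  1.0859 phi_1 + 0.2394 phi_2 = 0.2394
  0.2394 phi_1 + 1.0859 phi_2 = 0.2377
Solve by Cramer's rule:
  det = gamma(0)^2 - gamma(1)^2 = (1.0859)^2 - (0.2394)^2 = 1.17917881 - 0.05731236 = 1.12186645
  phi_hat_1 = [gamma(1) gamma(0) - gamma(1) gamma(2)] / det = [(0.2394)(1.0859) - (0.2394)(0.2377)] / 1.12186645 = 0.20305908 / 1.12186645 = 0.181
  phi_hat_2 = [gamma(0) gamma(2) - gamma(1)^2] / det = [(1.0859)(0.2377) - (0.2394)^2] / 1.12186645 = 0.20080607 / 1.12186645 = 0.179
So phi_hat = [0.1810, 0.1790].
Therefore phi_hat_1 = 0.1810.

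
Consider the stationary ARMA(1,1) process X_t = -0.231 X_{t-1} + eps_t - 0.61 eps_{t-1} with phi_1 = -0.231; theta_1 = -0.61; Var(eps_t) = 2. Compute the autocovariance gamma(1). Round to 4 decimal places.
\gamma(1) = -2.0272

Multiply the model equation by X_{t-k} and take expectations. With theta_0 = psi_0 = 1 and psi_j the MA(infinity) weights, this gives
  gamma(k) - sum_i phi_i gamma(k-i) = c_k,
  c_k = sigma^2 * sum_{j=k..q} theta_j psi_{j-k}   (c_k = 0 for k > q),
using gamma(-m) = gamma(m).
psi-weights needed (psi_j = theta_j + sum_i phi_i psi_{j-i}):
  psi_1 = theta_1 + phi_1 = -0.61 + (-0.231) = -0.841
Right-hand sides:
  c_0 = sigma^2 (1 + theta_1 psi_1) = 2 * (1 + (-0.61)(-0.841)) = 2 * 1.51301 = 3.02602
  c_1 = sigma^2 theta_1 = 2 * (-0.61) = -1.22
  c_2 = 0
Equations for k = 0 and k = 1 (AR order 1):
  gamma(0) = phi_1 gamma(1) + c_0
  gamma(1) = phi_1 gamma(0) + c_1
Substituting the second into the first: gamma(0) (1 - phi_1^2) = c_0 + phi_1 c_1, so
  gamma(0) = (c_0 + phi_1 c_1) / (1 - phi_1^2) = (3.02602 + (-0.231)(-1.22)) / (1 - (-0.231)^2) = 3.30784 / 0.946639 = 3.494299.
  gamma(1) = phi_1 gamma(0) + c_1 = (-0.231)(3.494299) + (-1.22) = -2.027183.
Therefore gamma(1) = -2.0272 (to 4 decimal places).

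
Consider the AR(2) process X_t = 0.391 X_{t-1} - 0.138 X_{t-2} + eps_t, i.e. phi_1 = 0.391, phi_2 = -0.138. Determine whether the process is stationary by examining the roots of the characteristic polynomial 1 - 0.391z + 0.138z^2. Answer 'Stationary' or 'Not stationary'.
\text{Stationary}

The AR(p) characteristic polynomial is P(z) = 1 - 0.391z + 0.138z^2.
Stationarity requires all roots to lie outside the unit circle, i.e. |z| > 1 for every root.
Set 1 + (-0.391) z + (0.138) z^2 = 0, i.e. a z^2 + b z + c = 0 with a = 0.138, b = -0.391, c = 1.
Discriminant D = b^2 - 4ac = (-0.391)^2 - 4*(0.138)*1 = 0.152881 - (0.552) = -0.399119.
D < 0, so the roots are the complex-conjugate pair z = (-b +/- i sqrt(-D)) / (2a) = 1.4167 +/- 2.289i.
For a conjugate pair |z|^2 = z * conj(z) = (product of roots) = c/a = 1/(0.138) = 7.246377, so |z| = sqrt(7.246377) = 2.6919 for both roots.
Moduli of all roots: 2.6919, 2.6919.
All moduli strictly greater than 1? Yes.
Verdict: Stationary.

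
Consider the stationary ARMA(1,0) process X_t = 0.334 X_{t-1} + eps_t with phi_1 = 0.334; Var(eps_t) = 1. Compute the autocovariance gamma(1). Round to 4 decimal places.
\gamma(1) = 0.3759

Multiply the model equation by X_{t-k} and take expectations. With theta_0 = psi_0 = 1 and psi_j the MA(infinity) weights, this gives
  gamma(k) - sum_i phi_i gamma(k-i) = c_k,
  c_k = sigma^2 * sum_{j=k..q} theta_j psi_{j-k}   (c_k = 0 for k > q),
using gamma(-m) = gamma(m).
Pure AR (q = 0): c_0 = sigma^2 = 1, c_k = 0 for k >= 1.
Equations for k = 0 and k = 1 (AR order 1):
  gamma(0) = phi_1 gamma(1) + c_0
  gamma(1) = phi_1 gamma(0) + c_1
Substituting the second into the first: gamma(0) (1 - phi_1^2) = c_0 + phi_1 c_1, so
  gamma(0) = c_0 / (1 - phi_1^2) = 1 / (1 - (0.334)^2) = 1 / 0.888444 = 1.125563.
  gamma(1) = phi_1 gamma(0) = (0.334)(1.125563) = 0.375938.
Therefore gamma(1) = 0.3759 (to 4 decimal places).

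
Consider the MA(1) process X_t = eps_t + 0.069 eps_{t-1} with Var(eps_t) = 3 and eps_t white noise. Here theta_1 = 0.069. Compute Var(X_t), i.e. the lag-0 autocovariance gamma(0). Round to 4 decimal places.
\gamma(0) = 3.0143

For an MA(q) process X_t = eps_t + sum_i theta_i eps_{t-i} with
Var(eps_t) = sigma^2, the variance is
  gamma(0) = sigma^2 * (1 + sum_i theta_i^2).
  sum_i theta_i^2 = (0.069)^2 = 0.004761.
  gamma(0) = 3 * (1 + 0.004761) = 3 * 1.004761 = 3.014283, which rounds to 3.0143.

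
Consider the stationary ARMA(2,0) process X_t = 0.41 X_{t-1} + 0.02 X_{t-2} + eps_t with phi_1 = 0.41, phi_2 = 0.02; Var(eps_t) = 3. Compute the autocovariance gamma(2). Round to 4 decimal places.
\gamma(2) = 0.6968

Multiply the model equation by X_{t-k} and take expectations. With theta_0 = psi_0 = 1 and psi_j the MA(infinity) weights, this gives
  gamma(k) - sum_i phi_i gamma(k-i) = c_k,
  c_k = sigma^2 * sum_{j=k..q} theta_j psi_{j-k}   (c_k = 0 for k > q),
using gamma(-m) = gamma(m).
Pure AR (q = 0): c_0 = sigma^2 = 3, c_k = 0 for k >= 1.
Equations for k = 0, 1, 2 (AR order 2, c_2 = 0):
  (E0) gamma(0) = phi_1 gamma(1) + phi_2 gamma(2) + c_0
  (E1) gamma(1) = phi_1 gamma(0) + phi_2 gamma(1) + c_1
  (E2) gamma(2) = phi_1 gamma(1) + phi_2 gamma(0)
From (E1): gamma(1) = A gamma(0) + B with
  A = phi_1 / (1 - phi_2) = 0.41 / 0.98 = 0.418367,   B = c_1 / (1 - phi_2) = 0 / 0.98 = 0.
Insert (E2) into (E0): gamma(0) (1 - phi_2^2) = phi_1 (1 + phi_2) gamma(1) + c_0.
  phi_1 (1 + phi_2) = (0.41)(1.02) = 0.4182,   1 - phi_2^2 = 0.9996.
Replace gamma(1) by A gamma(0) + B and collect gamma(0):
  gamma(0) [0.9996 - (0.4182)(0.418367)] = c_0 = 3
  gamma(0) * 0.824639 = 3
  gamma(0) = 3 / 0.824639 = 3.637957.
  gamma(1) = A gamma(0) = (0.418367)(3.637957) = 1.522002.
  gamma(2) = phi_1 gamma(1) + phi_2 gamma(0) = (0.41)(1.522002) + (0.02)(3.637957) = 0.69678.
Therefore gamma(2) = 0.6968 (to 4 decimal places).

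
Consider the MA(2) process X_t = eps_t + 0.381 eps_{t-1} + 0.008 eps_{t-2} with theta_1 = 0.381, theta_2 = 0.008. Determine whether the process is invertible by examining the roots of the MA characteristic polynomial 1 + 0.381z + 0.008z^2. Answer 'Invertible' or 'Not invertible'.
\text{Invertible}

The MA(q) characteristic polynomial is P(z) = 1 + 0.381z + 0.008z^2.
Invertibility requires all roots to lie outside the unit circle, i.e. |z| > 1 for every root.
Set 1 + (0.381) z + (0.008) z^2 = 0, i.e. a z^2 + b z + c = 0 with a = 0.008, b = 0.381, c = 1.
Discriminant D = b^2 - 4ac = (0.381)^2 - 4*(0.008)*1 = 0.145161 - (0.032) = 0.113161.
D >= 0, so the roots are real: z = (-b +/- sqrt(D)) / (2a) = (-0.381 +/- 0.336394) / (0.016).
  z_1 = (-0.381 + 0.336394) / (0.016) = -2.7879,   |z_1| = 2.7879.
  z_2 = (-0.381 - 0.336394) / (0.016) = -44.8371,   |z_2| = 44.8371.
Moduli of all roots: 2.7879, 44.8371.
All moduli strictly greater than 1? Yes.
Verdict: Invertible.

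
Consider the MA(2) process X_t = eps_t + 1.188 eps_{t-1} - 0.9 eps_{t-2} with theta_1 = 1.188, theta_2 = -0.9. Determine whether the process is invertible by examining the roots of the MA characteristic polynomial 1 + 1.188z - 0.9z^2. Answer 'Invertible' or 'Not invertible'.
\text{Not invertible}

The MA(q) characteristic polynomial is P(z) = 1 + 1.188z - 0.9z^2.
Invertibility requires all roots to lie outside the unit circle, i.e. |z| > 1 for every root.
Set 1 + (1.188) z + (-0.9) z^2 = 0, i.e. a z^2 + b z + c = 0 with a = -0.9, b = 1.188, c = 1.
Discriminant D = b^2 - 4ac = (1.188)^2 - 4*(-0.9)*1 = 1.411344 - (-3.6) = 5.011344.
D >= 0, so the roots are real: z = (-b +/- sqrt(D)) / (2a) = (-1.188 +/- 2.238603) / (-1.8).
  z_1 = (-1.188 + 2.238603) / (-1.8) = -0.5837,   |z_1| = 0.5837.
  z_2 = (-1.188 - 2.238603) / (-1.8) = 1.9037,   |z_2| = 1.9037.
Moduli of all roots: 0.5837, 1.9037.
All moduli strictly greater than 1? No.
Verdict: Not invertible.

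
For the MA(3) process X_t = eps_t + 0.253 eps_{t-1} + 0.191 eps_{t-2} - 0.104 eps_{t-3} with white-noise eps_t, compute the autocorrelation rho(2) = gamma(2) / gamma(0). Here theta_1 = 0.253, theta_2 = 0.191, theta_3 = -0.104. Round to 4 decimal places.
\rho(2) = 0.1482

For an MA(q) process with theta_0 = 1, the autocovariance is
  gamma(k) = sigma^2 * sum_{i=0..q-k} theta_i * theta_{i+k},
and rho(k) = gamma(k) / gamma(0). Sigma^2 cancels.
  numerator   = (1)*(0.191) + (0.253)*(-0.104) = 0.164688.
  denominator = (1)^2 + (0.253)^2 + (0.191)^2 + (-0.104)^2 = 1.111306.
  rho(2) = 0.164688 / 1.111306 = 0.1482.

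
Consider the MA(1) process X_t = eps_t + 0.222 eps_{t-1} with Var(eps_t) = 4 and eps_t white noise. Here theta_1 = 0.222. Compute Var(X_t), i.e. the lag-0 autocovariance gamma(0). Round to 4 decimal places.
\gamma(0) = 4.1971

For an MA(q) process X_t = eps_t + sum_i theta_i eps_{t-i} with
Var(eps_t) = sigma^2, the variance is
  gamma(0) = sigma^2 * (1 + sum_i theta_i^2).
  sum_i theta_i^2 = (0.222)^2 = 0.049284.
  gamma(0) = 4 * (1 + 0.049284) = 4 * 1.049284 = 4.197136, which rounds to 4.1971.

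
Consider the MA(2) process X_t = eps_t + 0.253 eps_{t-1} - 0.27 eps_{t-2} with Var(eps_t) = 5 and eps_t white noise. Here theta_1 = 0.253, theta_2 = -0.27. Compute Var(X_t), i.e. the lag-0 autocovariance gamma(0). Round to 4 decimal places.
\gamma(0) = 5.6845

For an MA(q) process X_t = eps_t + sum_i theta_i eps_{t-i} with
Var(eps_t) = sigma^2, the variance is
  gamma(0) = sigma^2 * (1 + sum_i theta_i^2).
  sum_i theta_i^2 = (0.253)^2 + (-0.27)^2 = 0.064009 + 0.0729 = 0.136909.
  gamma(0) = 5 * (1 + 0.136909) = 5 * 1.136909 = 5.684545, which rounds to 5.6845.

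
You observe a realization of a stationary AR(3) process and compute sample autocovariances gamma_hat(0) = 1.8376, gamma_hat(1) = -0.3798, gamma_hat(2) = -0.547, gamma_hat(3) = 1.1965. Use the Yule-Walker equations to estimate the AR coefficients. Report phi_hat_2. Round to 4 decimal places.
\hat\phi_{2} = -0.1900

The Yule-Walker equations for an AR(p) process read, in matrix form,
  Gamma_p phi = r_p,   with   (Gamma_p)_{ij} = gamma(|i - j|),
                       (r_p)_i = gamma(i),   i,j = 1..p.
Substitute the sample gammas (Toeplitz matrix and right-hand side of size 3):
  Gamma_p = [[1.8376, -0.3798, -0.547], [-0.3798, 1.8376, -0.3798], [-0.547, -0.3798, 1.8376]]
  r_p     = [-0.3798, -0.547, 1.1965]
Written out (R1..R3):
  (R1) 1.8376 phi_1 - 0.3798 phi_2 - 0.547 phi_3 = -0.3798
  (R2) -0.3798 phi_1 + 1.8376 phi_2 - 0.3798 phi_3 = -0.547
  (R3) -0.547 phi_1 - 0.3798 phi_2 + 1.8376 phi_3 = 1.1965
Gaussian elimination:
  R2 <- R2 - (-0.3798/1.8376) R1 = R2 - (-0.206683) R1:  1.759102 phi_2 - 0.492855 phi_3 = -0.625498
  R3 <- R3 - (-0.547/1.8376) R1 = R3 - (-0.297671) R1:  -0.492855 phi_2 + 1.674774 phi_3 = 1.083445
  R3 <- R3 - (-0.492855/1.759102) R2 = R3 - (-0.280174) R2:  1.536689 phi_3 = 0.908196
Back-substitution:
  phi_hat_3 = 0.908196 / 1.536689 = 0.591009
  phi_hat_2 = (-0.625498 - (-0.492855)(0.591009)) / 1.759102 = -0.189993
  phi_hat_1 = (-0.3798 - (-0.3798)(-0.189993) - (-0.547)(0.591009)) / 1.8376 = -0.070025
So phi_hat = [-0.0700, -0.1900, 0.5910].
Therefore phi_hat_2 = -0.1900.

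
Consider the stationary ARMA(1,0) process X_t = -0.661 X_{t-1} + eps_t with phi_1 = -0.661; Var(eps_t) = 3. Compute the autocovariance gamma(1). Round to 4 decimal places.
\gamma(1) = -3.5217

Multiply the model equation by X_{t-k} and take expectations. With theta_0 = psi_0 = 1 and psi_j the MA(infinity) weights, this gives
  gamma(k) - sum_i phi_i gamma(k-i) = c_k,
  c_k = sigma^2 * sum_{j=k..q} theta_j psi_{j-k}   (c_k = 0 for k > q),
using gamma(-m) = gamma(m).
Pure AR (q = 0): c_0 = sigma^2 = 3, c_k = 0 for k >= 1.
Equations for k = 0 and k = 1 (AR order 1):
  gamma(0) = phi_1 gamma(1) + c_0
  gamma(1) = phi_1 gamma(0) + c_1
Substituting the second into the first: gamma(0) (1 - phi_1^2) = c_0 + phi_1 c_1, so
  gamma(0) = c_0 / (1 - phi_1^2) = 3 / (1 - (-0.661)^2) = 3 / 0.563079 = 5.327849.
  gamma(1) = phi_1 gamma(0) = (-0.661)(5.327849) = -3.521708.
Therefore gamma(1) = -3.5217 (to 4 decimal places).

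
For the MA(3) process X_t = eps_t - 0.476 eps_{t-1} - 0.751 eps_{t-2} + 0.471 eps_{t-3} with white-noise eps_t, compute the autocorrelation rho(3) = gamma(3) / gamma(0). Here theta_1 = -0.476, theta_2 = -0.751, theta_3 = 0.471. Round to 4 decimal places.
\rho(3) = 0.2340

For an MA(q) process with theta_0 = 1, the autocovariance is
  gamma(k) = sigma^2 * sum_{i=0..q-k} theta_i * theta_{i+k},
and rho(k) = gamma(k) / gamma(0). Sigma^2 cancels.
  numerator   = (1)*(0.471) = 0.471.
  denominator = (1)^2 + (-0.476)^2 + (-0.751)^2 + (0.471)^2 = 2.012418.
  rho(3) = 0.471 / 2.012418 = 0.2340.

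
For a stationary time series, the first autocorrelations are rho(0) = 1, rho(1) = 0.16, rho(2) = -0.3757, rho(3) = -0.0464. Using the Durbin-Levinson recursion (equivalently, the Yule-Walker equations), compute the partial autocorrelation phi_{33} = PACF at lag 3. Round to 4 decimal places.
\phi_{33} = 0.1290

The PACF at lag k is phi_{kk}, the last component of the solution
to the Yule-Walker system G_k phi = r_k where
  (G_k)_{ij} = rho(|i - j|), (r_k)_i = rho(i), i,j = 1..k.
Equivalently, Durbin-Levinson gives phi_{kk} iteratively:
  phi_{11} = rho(1)
  phi_{kk} = [rho(k) - sum_{j=1..k-1} phi_{k-1,j} rho(k-j)]
            / [1 - sum_{j=1..k-1} phi_{k-1,j} rho(j)],
  phi_{k,j} = phi_{k-1,j} - phi_{kk} phi_{k-1,k-j},  j = 1..k-1.
Step k = 1:
  phi_11 = rho(1) = 0.16.
Step k = 2:
  phi_22 = [rho(2) - phi_11 rho(1)] / [1 - phi_11 rho(1)] = [-0.3757 - (0.16)(0.16)] / [1 - (0.16)(0.16)]
         = -0.4013 / 0.9744 = -0.411843.
  Update: phi_21 = phi_11 - phi_22 phi_11 = 0.16 - (-0.411843)(0.16) = 0.225895.
Step k = 3:
  phi_33 = [rho(3) - phi_21 rho(2) - phi_22 rho(1)] / [1 - phi_21 rho(1) - phi_22 rho(2)]
    numerator   = -0.0464 - (0.225895)(-0.3757) - (-0.411843)(0.16) = 0.10436363
    denominator = 1 - (0.225895)(0.16) - (-0.411843)(-0.3757) = 0.80912733
  phi_33 = 0.10436363 / 0.80912733 = 0.129.
Therefore phi_{33} = 0.1290.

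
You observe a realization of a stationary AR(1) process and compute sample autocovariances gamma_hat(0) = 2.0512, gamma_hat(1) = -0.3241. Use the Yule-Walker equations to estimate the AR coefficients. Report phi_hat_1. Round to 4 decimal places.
\hat\phi_{1} = -0.1580

The Yule-Walker equations for an AR(p) process read, in matrix form,
  Gamma_p phi = r_p,   with   (Gamma_p)_{ij} = gamma(|i - j|),
                       (r_p)_i = gamma(i),   i,j = 1..p.
Substitute the sample gammas (Toeplitz matrix and right-hand side of size 1):
  Gamma_p = [[2.0512]]
  r_p     = [-0.3241]
With p = 1 this is the single equation gamma(0) phi_1 = gamma(1):
  phi_hat_1 = gamma(1) / gamma(0) = -0.3241 / 2.0512 = -0.1580.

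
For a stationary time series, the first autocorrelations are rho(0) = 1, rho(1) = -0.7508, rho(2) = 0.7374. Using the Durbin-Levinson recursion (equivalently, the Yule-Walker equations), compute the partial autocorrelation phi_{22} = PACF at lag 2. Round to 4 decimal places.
\phi_{22} = 0.3981

The PACF at lag k is phi_{kk}, the last component of the solution
to the Yule-Walker system G_k phi = r_k where
  (G_k)_{ij} = rho(|i - j|), (r_k)_i = rho(i), i,j = 1..k.
Equivalently, Durbin-Levinson gives phi_{kk} iteratively:
  phi_{11} = rho(1)
  phi_{kk} = [rho(k) - sum_{j=1..k-1} phi_{k-1,j} rho(k-j)]
            / [1 - sum_{j=1..k-1} phi_{k-1,j} rho(j)],
  phi_{k,j} = phi_{k-1,j} - phi_{kk} phi_{k-1,k-j},  j = 1..k-1.
Step k = 1:
  phi_11 = rho(1) = -0.7508.
Step k = 2:
  phi_22 = [rho(2) - phi_11 rho(1)] / [1 - phi_11 rho(1)] = [0.7374 - (-0.7508)(-0.7508)] / [1 - (-0.7508)(-0.7508)]
         = 0.17369936 / 0.43629936 = 0.3981.
Therefore phi_{22} = 0.3981.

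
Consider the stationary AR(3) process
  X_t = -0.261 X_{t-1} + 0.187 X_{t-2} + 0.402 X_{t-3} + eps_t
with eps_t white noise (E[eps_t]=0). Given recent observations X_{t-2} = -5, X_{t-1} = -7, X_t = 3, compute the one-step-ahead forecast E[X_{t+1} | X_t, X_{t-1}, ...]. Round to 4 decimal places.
E[X_{t+1} \mid \mathcal F_t] = -4.1020

For an AR(p) model X_t = c + sum_i phi_i X_{t-i} + eps_t, the
one-step-ahead conditional mean is
  E[X_{t+1} | X_t, ...] = c + sum_i phi_i X_{t+1-i}.
Substitute known values:
  E[X_{t+1} | ...] = (-0.261) * (3) + (0.187) * (-7) + (0.402) * (-5)
                   = -4.1020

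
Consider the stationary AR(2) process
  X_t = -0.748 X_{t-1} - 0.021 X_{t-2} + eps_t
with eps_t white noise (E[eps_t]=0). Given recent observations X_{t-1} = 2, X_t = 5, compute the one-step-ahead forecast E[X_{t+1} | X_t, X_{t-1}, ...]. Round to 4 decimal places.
E[X_{t+1} \mid \mathcal F_t] = -3.7820

For an AR(p) model X_t = c + sum_i phi_i X_{t-i} + eps_t, the
one-step-ahead conditional mean is
  E[X_{t+1} | X_t, ...] = c + sum_i phi_i X_{t+1-i}.
Substitute known values:
  E[X_{t+1} | ...] = (-0.748) * (5) + (-0.021) * (2)
                   = -3.7820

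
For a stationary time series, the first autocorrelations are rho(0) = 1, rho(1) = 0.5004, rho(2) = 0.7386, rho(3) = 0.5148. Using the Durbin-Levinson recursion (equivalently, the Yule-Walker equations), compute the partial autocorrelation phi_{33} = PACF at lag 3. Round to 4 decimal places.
\phi_{33} = 0.1390

The PACF at lag k is phi_{kk}, the last component of the solution
to the Yule-Walker system G_k phi = r_k where
  (G_k)_{ij} = rho(|i - j|), (r_k)_i = rho(i), i,j = 1..k.
Equivalently, Durbin-Levinson gives phi_{kk} iteratively:
  phi_{11} = rho(1)
  phi_{kk} = [rho(k) - sum_{j=1..k-1} phi_{k-1,j} rho(k-j)]
            / [1 - sum_{j=1..k-1} phi_{k-1,j} rho(j)],
  phi_{k,j} = phi_{k-1,j} - phi_{kk} phi_{k-1,k-j},  j = 1..k-1.
Step k = 1:
  phi_11 = rho(1) = 0.5004.
Step k = 2:
  phi_22 = [rho(2) - phi_11 rho(1)] / [1 - phi_11 rho(1)] = [0.7386 - (0.5004)(0.5004)] / [1 - (0.5004)(0.5004)]
         = 0.48819984 / 0.74959984 = 0.651281.
  Update: phi_21 = phi_11 - phi_22 phi_11 = 0.5004 - (0.651281)(0.5004) = 0.174499.
Step k = 3:
  phi_33 = [rho(3) - phi_21 rho(2) - phi_22 rho(1)] / [1 - phi_21 rho(1) - phi_22 rho(2)]
    numerator   = 0.5148 - (0.174499)(0.7386) - (0.651281)(0.5004) = 0.06001409
    denominator = 1 - (0.174499)(0.5004) - (0.651281)(0.7386) = 0.43164475
  phi_33 = 0.06001409 / 0.43164475 = 0.139.
Therefore phi_{33} = 0.1390.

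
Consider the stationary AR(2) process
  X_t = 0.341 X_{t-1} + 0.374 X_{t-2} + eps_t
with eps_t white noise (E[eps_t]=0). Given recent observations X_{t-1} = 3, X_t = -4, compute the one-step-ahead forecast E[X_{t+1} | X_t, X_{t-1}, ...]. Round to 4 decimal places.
E[X_{t+1} \mid \mathcal F_t] = -0.2420

For an AR(p) model X_t = c + sum_i phi_i X_{t-i} + eps_t, the
one-step-ahead conditional mean is
  E[X_{t+1} | X_t, ...] = c + sum_i phi_i X_{t+1-i}.
Substitute known values:
  E[X_{t+1} | ...] = (0.341) * (-4) + (0.374) * (3)
                   = -0.2420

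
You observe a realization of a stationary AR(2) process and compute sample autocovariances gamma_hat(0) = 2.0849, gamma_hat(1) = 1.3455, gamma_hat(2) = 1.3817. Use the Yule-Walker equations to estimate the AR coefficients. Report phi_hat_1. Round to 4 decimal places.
\hat\phi_{1} = 0.3730

The Yule-Walker equations for an AR(p) process read, in matrix form,
  Gamma_p phi = r_p,   with   (Gamma_p)_{ij} = gamma(|i - j|),
                       (r_p)_i = gamma(i),   i,j = 1..p.
Substitute the sample gammas (Toeplitz matrix and right-hand side of size 2):
  Gamma_p = [[2.0849, 1.3455], [1.3455, 2.0849]]
  r_p     = [1.3455, 1.3817]
Written out:
  2.0849 phi_1 + 1.3455 phi_2 = 1.3455
  1.3455 phi_1 + 2.0849 phi_2 = 1.3817
Solve by Cramer's rule:
  det = gamma(0)^2 - gamma(1)^2 = (2.0849)^2 - (1.3455)^2 = 4.34680801 - 1.81037025 = 2.53643776
  phi_hat_1 = [gamma(1) gamma(0) - gamma(1) gamma(2)] / det = [(1.3455)(2.0849) - (1.3455)(1.3817)] / 2.53643776 = 0.9461556 / 2.53643776 = 0.373
  phi_hat_2 = [gamma(0) gamma(2) - gamma(1)^2] / det = [(2.0849)(1.3817) - (1.3455)^2] / 2.53643776 = 1.07033608 / 2.53643776 = 0.422
So phi_hat = [0.3730, 0.4220].
Therefore phi_hat_1 = 0.3730.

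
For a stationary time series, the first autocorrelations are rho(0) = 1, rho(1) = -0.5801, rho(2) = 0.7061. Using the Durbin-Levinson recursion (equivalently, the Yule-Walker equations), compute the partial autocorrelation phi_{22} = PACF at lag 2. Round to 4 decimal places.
\phi_{22} = 0.5570

The PACF at lag k is phi_{kk}, the last component of the solution
to the Yule-Walker system G_k phi = r_k where
  (G_k)_{ij} = rho(|i - j|), (r_k)_i = rho(i), i,j = 1..k.
Equivalently, Durbin-Levinson gives phi_{kk} iteratively:
  phi_{11} = rho(1)
  phi_{kk} = [rho(k) - sum_{j=1..k-1} phi_{k-1,j} rho(k-j)]
            / [1 - sum_{j=1..k-1} phi_{k-1,j} rho(j)],
  phi_{k,j} = phi_{k-1,j} - phi_{kk} phi_{k-1,k-j},  j = 1..k-1.
Step k = 1:
  phi_11 = rho(1) = -0.5801.
Step k = 2:
  phi_22 = [rho(2) - phi_11 rho(1)] / [1 - phi_11 rho(1)] = [0.7061 - (-0.5801)(-0.5801)] / [1 - (-0.5801)(-0.5801)]
         = 0.36958399 / 0.66348399 = 0.557.
Therefore phi_{22} = 0.5570.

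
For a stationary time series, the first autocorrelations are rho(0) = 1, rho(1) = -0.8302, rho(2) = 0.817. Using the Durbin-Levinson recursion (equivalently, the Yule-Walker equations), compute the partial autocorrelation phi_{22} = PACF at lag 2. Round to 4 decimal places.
\phi_{22} = 0.4111

The PACF at lag k is phi_{kk}, the last component of the solution
to the Yule-Walker system G_k phi = r_k where
  (G_k)_{ij} = rho(|i - j|), (r_k)_i = rho(i), i,j = 1..k.
Equivalently, Durbin-Levinson gives phi_{kk} iteratively:
  phi_{11} = rho(1)
  phi_{kk} = [rho(k) - sum_{j=1..k-1} phi_{k-1,j} rho(k-j)]
            / [1 - sum_{j=1..k-1} phi_{k-1,j} rho(j)],
  phi_{k,j} = phi_{k-1,j} - phi_{kk} phi_{k-1,k-j},  j = 1..k-1.
Step k = 1:
  phi_11 = rho(1) = -0.8302.
Step k = 2:
  phi_22 = [rho(2) - phi_11 rho(1)] / [1 - phi_11 rho(1)] = [0.817 - (-0.8302)(-0.8302)] / [1 - (-0.8302)(-0.8302)]
         = 0.12776796 / 0.31076796 = 0.4111.
Therefore phi_{22} = 0.4111.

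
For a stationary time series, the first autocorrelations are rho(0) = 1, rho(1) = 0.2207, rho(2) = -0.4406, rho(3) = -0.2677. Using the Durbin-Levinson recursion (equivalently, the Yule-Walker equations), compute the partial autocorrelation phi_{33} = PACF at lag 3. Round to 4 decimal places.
\phi_{33} = -0.0099

The PACF at lag k is phi_{kk}, the last component of the solution
to the Yule-Walker system G_k phi = r_k where
  (G_k)_{ij} = rho(|i - j|), (r_k)_i = rho(i), i,j = 1..k.
Equivalently, Durbin-Levinson gives phi_{kk} iteratively:
  phi_{11} = rho(1)
  phi_{kk} = [rho(k) - sum_{j=1..k-1} phi_{k-1,j} rho(k-j)]
            / [1 - sum_{j=1..k-1} phi_{k-1,j} rho(j)],
  phi_{k,j} = phi_{k-1,j} - phi_{kk} phi_{k-1,k-j},  j = 1..k-1.
Step k = 1:
  phi_11 = rho(1) = 0.2207.
Step k = 2:
  phi_22 = [rho(2) - phi_11 rho(1)] / [1 - phi_11 rho(1)] = [-0.4406 - (0.2207)(0.2207)] / [1 - (0.2207)(0.2207)]
         = -0.48930849 / 0.95129151 = -0.514362.
  Update: phi_21 = phi_11 - phi_22 phi_11 = 0.2207 - (-0.514362)(0.2207) = 0.33422.
Step k = 3:
  phi_33 = [rho(3) - phi_21 rho(2) - phi_22 rho(1)] / [1 - phi_21 rho(1) - phi_22 rho(2)]
    numerator   = -0.2677 - (0.33422)(-0.4406) - (-0.514362)(0.2207) = -0.00692301
    denominator = 1 - (0.33422)(0.2207) - (-0.514362)(-0.4406) = 0.69960967
  phi_33 = -0.00692301 / 0.69960967 = -0.0099.
Therefore phi_{33} = -0.0099.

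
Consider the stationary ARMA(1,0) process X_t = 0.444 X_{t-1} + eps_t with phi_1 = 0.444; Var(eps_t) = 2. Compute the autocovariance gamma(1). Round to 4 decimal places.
\gamma(1) = 1.1060

Multiply the model equation by X_{t-k} and take expectations. With theta_0 = psi_0 = 1 and psi_j the MA(infinity) weights, this gives
  gamma(k) - sum_i phi_i gamma(k-i) = c_k,
  c_k = sigma^2 * sum_{j=k..q} theta_j psi_{j-k}   (c_k = 0 for k > q),
using gamma(-m) = gamma(m).
Pure AR (q = 0): c_0 = sigma^2 = 2, c_k = 0 for k >= 1.
Equations for k = 0 and k = 1 (AR order 1):
  gamma(0) = phi_1 gamma(1) + c_0
  gamma(1) = phi_1 gamma(0) + c_1
Substituting the second into the first: gamma(0) (1 - phi_1^2) = c_0 + phi_1 c_1, so
  gamma(0) = c_0 / (1 - phi_1^2) = 2 / (1 - (0.444)^2) = 2 / 0.802864 = 2.491082.
  gamma(1) = phi_1 gamma(0) = (0.444)(2.491082) = 1.10604.
Therefore gamma(1) = 1.1060 (to 4 decimal places).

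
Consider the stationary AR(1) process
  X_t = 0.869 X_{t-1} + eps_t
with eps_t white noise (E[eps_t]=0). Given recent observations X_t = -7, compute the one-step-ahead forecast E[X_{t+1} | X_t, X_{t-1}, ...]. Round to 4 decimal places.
E[X_{t+1} \mid \mathcal F_t] = -6.0830

For an AR(p) model X_t = c + sum_i phi_i X_{t-i} + eps_t, the
one-step-ahead conditional mean is
  E[X_{t+1} | X_t, ...] = c + sum_i phi_i X_{t+1-i}.
Substitute known values:
  E[X_{t+1} | ...] = (0.869) * (-7)
                   = -6.0830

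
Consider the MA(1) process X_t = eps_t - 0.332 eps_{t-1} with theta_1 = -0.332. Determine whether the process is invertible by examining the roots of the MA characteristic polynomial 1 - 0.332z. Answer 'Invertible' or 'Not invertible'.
\text{Invertible}

The MA(q) characteristic polynomial is P(z) = 1 - 0.332z.
Invertibility requires all roots to lie outside the unit circle, i.e. |z| > 1 for every root.
This is linear in z: 1 + (-0.332) z = 0  =>  z = -1/(-0.332) = 3.012048,  |z| = 3.012048.
Moduli of all roots: 3.0120.
All moduli strictly greater than 1? Yes.
Verdict: Invertible.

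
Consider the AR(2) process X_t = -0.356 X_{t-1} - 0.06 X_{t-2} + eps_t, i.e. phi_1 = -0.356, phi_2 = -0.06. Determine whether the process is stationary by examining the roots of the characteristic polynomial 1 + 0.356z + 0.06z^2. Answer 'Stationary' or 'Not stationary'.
\text{Stationary}

The AR(p) characteristic polynomial is P(z) = 1 + 0.356z + 0.06z^2.
Stationarity requires all roots to lie outside the unit circle, i.e. |z| > 1 for every root.
Set 1 + (0.356) z + (0.06) z^2 = 0, i.e. a z^2 + b z + c = 0 with a = 0.06, b = 0.356, c = 1.
Discriminant D = b^2 - 4ac = (0.356)^2 - 4*(0.06)*1 = 0.126736 - (0.24) = -0.113264.
D < 0, so the roots are the complex-conjugate pair z = (-b +/- i sqrt(-D)) / (2a) = -2.9667 +/- 2.8046i.
For a conjugate pair |z|^2 = z * conj(z) = (product of roots) = c/a = 1/(0.06) = 16.666667, so |z| = sqrt(16.666667) = 4.0825 for both roots.
Moduli of all roots: 4.0825, 4.0825.
All moduli strictly greater than 1? Yes.
Verdict: Stationary.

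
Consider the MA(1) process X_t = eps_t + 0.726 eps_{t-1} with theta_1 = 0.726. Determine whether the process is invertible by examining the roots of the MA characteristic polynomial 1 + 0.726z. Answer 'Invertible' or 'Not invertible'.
\text{Invertible}

The MA(q) characteristic polynomial is P(z) = 1 + 0.726z.
Invertibility requires all roots to lie outside the unit circle, i.e. |z| > 1 for every root.
This is linear in z: 1 + (0.726) z = 0  =>  z = -1/(0.726) = -1.37741,  |z| = 1.37741.
Moduli of all roots: 1.3774.
All moduli strictly greater than 1? Yes.
Verdict: Invertible.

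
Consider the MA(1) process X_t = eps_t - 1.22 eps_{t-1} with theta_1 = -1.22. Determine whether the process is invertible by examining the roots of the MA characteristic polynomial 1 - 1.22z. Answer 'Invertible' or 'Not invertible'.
\text{Not invertible}

The MA(q) characteristic polynomial is P(z) = 1 - 1.22z.
Invertibility requires all roots to lie outside the unit circle, i.e. |z| > 1 for every root.
This is linear in z: 1 + (-1.22) z = 0  =>  z = -1/(-1.22) = 0.819672,  |z| = 0.819672.
Moduli of all roots: 0.8197.
All moduli strictly greater than 1? No.
Verdict: Not invertible.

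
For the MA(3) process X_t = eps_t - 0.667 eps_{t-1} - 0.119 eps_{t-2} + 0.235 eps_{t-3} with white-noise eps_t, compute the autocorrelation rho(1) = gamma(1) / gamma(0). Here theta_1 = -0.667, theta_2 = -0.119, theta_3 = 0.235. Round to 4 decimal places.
\rho(1) = -0.4065

For an MA(q) process with theta_0 = 1, the autocovariance is
  gamma(k) = sigma^2 * sum_{i=0..q-k} theta_i * theta_{i+k},
and rho(k) = gamma(k) / gamma(0). Sigma^2 cancels.
  numerator   = (1)*(-0.667) + (-0.667)*(-0.119) + (-0.119)*(0.235) = -0.615592.
  denominator = (1)^2 + (-0.667)^2 + (-0.119)^2 + (0.235)^2 = 1.514275.
  rho(1) = -0.615592 / 1.514275 = -0.4065.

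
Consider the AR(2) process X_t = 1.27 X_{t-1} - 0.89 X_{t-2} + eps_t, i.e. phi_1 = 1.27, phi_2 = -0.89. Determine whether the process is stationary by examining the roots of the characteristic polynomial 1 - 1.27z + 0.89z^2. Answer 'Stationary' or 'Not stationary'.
\text{Stationary}

The AR(p) characteristic polynomial is P(z) = 1 - 1.27z + 0.89z^2.
Stationarity requires all roots to lie outside the unit circle, i.e. |z| > 1 for every root.
Set 1 + (-1.27) z + (0.89) z^2 = 0, i.e. a z^2 + b z + c = 0 with a = 0.89, b = -1.27, c = 1.
Discriminant D = b^2 - 4ac = (-1.27)^2 - 4*(0.89)*1 = 1.6129 - (3.56) = -1.9471.
D < 0, so the roots are the complex-conjugate pair z = (-b +/- i sqrt(-D)) / (2a) = 0.7135 +/- 0.7839i.
For a conjugate pair |z|^2 = z * conj(z) = (product of roots) = c/a = 1/(0.89) = 1.123596, so |z| = sqrt(1.123596) = 1.06 for both roots.
Moduli of all roots: 1.0600, 1.0600.
All moduli strictly greater than 1? Yes.
Verdict: Stationary.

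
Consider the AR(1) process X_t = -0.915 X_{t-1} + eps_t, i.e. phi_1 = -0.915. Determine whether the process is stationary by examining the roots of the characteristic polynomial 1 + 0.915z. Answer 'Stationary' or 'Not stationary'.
\text{Stationary}

The AR(p) characteristic polynomial is P(z) = 1 + 0.915z.
Stationarity requires all roots to lie outside the unit circle, i.e. |z| > 1 for every root.
This is linear in z: 1 + (0.915) z = 0  =>  z = -1/(0.915) = -1.092896,  |z| = 1.092896.
Moduli of all roots: 1.0929.
All moduli strictly greater than 1? Yes.
Verdict: Stationary.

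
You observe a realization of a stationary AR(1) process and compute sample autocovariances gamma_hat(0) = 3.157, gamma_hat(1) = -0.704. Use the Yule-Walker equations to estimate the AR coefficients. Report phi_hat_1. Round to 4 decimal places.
\hat\phi_{1} = -0.2230

The Yule-Walker equations for an AR(p) process read, in matrix form,
  Gamma_p phi = r_p,   with   (Gamma_p)_{ij} = gamma(|i - j|),
                       (r_p)_i = gamma(i),   i,j = 1..p.
Substitute the sample gammas (Toeplitz matrix and right-hand side of size 1):
  Gamma_p = [[3.157]]
  r_p     = [-0.704]
With p = 1 this is the single equation gamma(0) phi_1 = gamma(1):
  phi_hat_1 = gamma(1) / gamma(0) = -0.704 / 3.157 = -0.2230.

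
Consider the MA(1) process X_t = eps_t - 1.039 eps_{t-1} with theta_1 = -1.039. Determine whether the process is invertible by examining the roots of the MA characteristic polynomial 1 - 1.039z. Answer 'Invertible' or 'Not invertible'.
\text{Not invertible}

The MA(q) characteristic polynomial is P(z) = 1 - 1.039z.
Invertibility requires all roots to lie outside the unit circle, i.e. |z| > 1 for every root.
This is linear in z: 1 + (-1.039) z = 0  =>  z = -1/(-1.039) = 0.962464,  |z| = 0.962464.
Moduli of all roots: 0.9625.
All moduli strictly greater than 1? No.
Verdict: Not invertible.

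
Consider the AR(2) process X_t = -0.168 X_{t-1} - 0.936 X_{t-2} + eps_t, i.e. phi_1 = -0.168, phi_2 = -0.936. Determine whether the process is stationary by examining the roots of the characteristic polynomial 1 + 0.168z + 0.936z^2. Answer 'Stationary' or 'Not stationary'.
\text{Stationary}

The AR(p) characteristic polynomial is P(z) = 1 + 0.168z + 0.936z^2.
Stationarity requires all roots to lie outside the unit circle, i.e. |z| > 1 for every root.
Set 1 + (0.168) z + (0.936) z^2 = 0, i.e. a z^2 + b z + c = 0 with a = 0.936, b = 0.168, c = 1.
Discriminant D = b^2 - 4ac = (0.168)^2 - 4*(0.936)*1 = 0.028224 - (3.744) = -3.715776.
D < 0, so the roots are the complex-conjugate pair z = (-b +/- i sqrt(-D)) / (2a) = -0.0897 +/- 1.0297i.
For a conjugate pair |z|^2 = z * conj(z) = (product of roots) = c/a = 1/(0.936) = 1.068376, so |z| = sqrt(1.068376) = 1.0336 for both roots.
Moduli of all roots: 1.0336, 1.0336.
All moduli strictly greater than 1? Yes.
Verdict: Stationary.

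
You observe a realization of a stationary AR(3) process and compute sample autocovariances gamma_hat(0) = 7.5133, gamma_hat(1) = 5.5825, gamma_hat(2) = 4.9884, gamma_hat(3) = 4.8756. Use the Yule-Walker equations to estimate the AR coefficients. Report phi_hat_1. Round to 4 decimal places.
\hat\phi_{1} = 0.5020

The Yule-Walker equations for an AR(p) process read, in matrix form,
  Gamma_p phi = r_p,   with   (Gamma_p)_{ij} = gamma(|i - j|),
                       (r_p)_i = gamma(i),   i,j = 1..p.
Substitute the sample gammas (Toeplitz matrix and right-hand side of size 3):
  Gamma_p = [[7.5133, 5.5825, 4.9884], [5.5825, 7.5133, 5.5825], [4.9884, 5.5825, 7.5133]]
  r_p     = [5.5825, 4.9884, 4.8756]
Written out (R1..R3):
  (R1) 7.5133 phi_1 + 5.5825 phi_2 + 4.9884 phi_3 = 5.5825
  (R2) 5.5825 phi_1 + 7.5133 phi_2 + 5.5825 phi_3 = 4.9884
  (R3) 4.9884 phi_1 + 5.5825 phi_2 + 7.5133 phi_3 = 4.8756
Gaussian elimination:
  R2 <- R2 - (5.5825/7.5133) R1 = R2 - (0.743016) R1:  3.365415 phi_2 + 1.87604 phi_3 = 0.840515
  R3 <- R3 - (4.9884/7.5133) R1 = R3 - (0.663943) R1:  1.87604 phi_2 + 4.201289 phi_3 = 1.16914
  R3 <- R3 - (1.87604/3.365415) R2 = R3 - (0.557447) R2:  3.155496 phi_3 = 0.700598
Back-substitution:
  phi_hat_3 = 0.700598 / 3.155496 = 0.222025
  phi_hat_2 = (0.840515 - (1.87604)(0.222025)) / 3.365415 = 0.125984
  phi_hat_1 = (5.5825 - (5.5825)(0.125984) - (4.9884)(0.222025)) / 7.5133 = 0.501996
So phi_hat = [0.5020, 0.1260, 0.2220].
Therefore phi_hat_1 = 0.5020.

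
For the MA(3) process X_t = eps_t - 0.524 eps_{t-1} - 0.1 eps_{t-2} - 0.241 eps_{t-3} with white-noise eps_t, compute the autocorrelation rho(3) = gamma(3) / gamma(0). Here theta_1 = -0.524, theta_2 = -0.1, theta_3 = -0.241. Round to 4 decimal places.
\rho(3) = -0.1795

For an MA(q) process with theta_0 = 1, the autocovariance is
  gamma(k) = sigma^2 * sum_{i=0..q-k} theta_i * theta_{i+k},
and rho(k) = gamma(k) / gamma(0). Sigma^2 cancels.
  numerator   = (1)*(-0.241) = -0.241.
  denominator = (1)^2 + (-0.524)^2 + (-0.1)^2 + (-0.241)^2 = 1.342657.
  rho(3) = -0.241 / 1.342657 = -0.1795.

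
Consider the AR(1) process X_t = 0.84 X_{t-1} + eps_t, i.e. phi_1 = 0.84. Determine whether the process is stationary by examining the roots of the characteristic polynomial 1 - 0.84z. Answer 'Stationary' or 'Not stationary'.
\text{Stationary}

The AR(p) characteristic polynomial is P(z) = 1 - 0.84z.
Stationarity requires all roots to lie outside the unit circle, i.e. |z| > 1 for every root.
This is linear in z: 1 + (-0.84) z = 0  =>  z = -1/(-0.84) = 1.190476,  |z| = 1.190476.
Moduli of all roots: 1.1905.
All moduli strictly greater than 1? Yes.
Verdict: Stationary.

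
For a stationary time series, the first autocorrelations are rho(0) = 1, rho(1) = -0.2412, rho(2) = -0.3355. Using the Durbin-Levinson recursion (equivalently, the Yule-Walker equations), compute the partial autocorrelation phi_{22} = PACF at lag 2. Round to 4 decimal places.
\phi_{22} = -0.4180

The PACF at lag k is phi_{kk}, the last component of the solution
to the Yule-Walker system G_k phi = r_k where
  (G_k)_{ij} = rho(|i - j|), (r_k)_i = rho(i), i,j = 1..k.
Equivalently, Durbin-Levinson gives phi_{kk} iteratively:
  phi_{11} = rho(1)
  phi_{kk} = [rho(k) - sum_{j=1..k-1} phi_{k-1,j} rho(k-j)]
            / [1 - sum_{j=1..k-1} phi_{k-1,j} rho(j)],
  phi_{k,j} = phi_{k-1,j} - phi_{kk} phi_{k-1,k-j},  j = 1..k-1.
Step k = 1:
  phi_11 = rho(1) = -0.2412.
Step k = 2:
  phi_22 = [rho(2) - phi_11 rho(1)] / [1 - phi_11 rho(1)] = [-0.3355 - (-0.2412)(-0.2412)] / [1 - (-0.2412)(-0.2412)]
         = -0.39367744 / 0.94182256 = -0.418.
Therefore phi_{22} = -0.4180.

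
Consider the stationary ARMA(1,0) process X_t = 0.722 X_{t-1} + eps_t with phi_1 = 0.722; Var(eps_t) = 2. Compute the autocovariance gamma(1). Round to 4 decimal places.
\gamma(1) = 3.0164

Multiply the model equation by X_{t-k} and take expectations. With theta_0 = psi_0 = 1 and psi_j the MA(infinity) weights, this gives
  gamma(k) - sum_i phi_i gamma(k-i) = c_k,
  c_k = sigma^2 * sum_{j=k..q} theta_j psi_{j-k}   (c_k = 0 for k > q),
using gamma(-m) = gamma(m).
Pure AR (q = 0): c_0 = sigma^2 = 2, c_k = 0 for k >= 1.
Equations for k = 0 and k = 1 (AR order 1):
  gamma(0) = phi_1 gamma(1) + c_0
  gamma(1) = phi_1 gamma(0) + c_1
Substituting the second into the first: gamma(0) (1 - phi_1^2) = c_0 + phi_1 c_1, so
  gamma(0) = c_0 / (1 - phi_1^2) = 2 / (1 - (0.722)^2) = 2 / 0.478716 = 4.177842.
  gamma(1) = phi_1 gamma(0) = (0.722)(4.177842) = 3.016402.
Therefore gamma(1) = 3.0164 (to 4 decimal places).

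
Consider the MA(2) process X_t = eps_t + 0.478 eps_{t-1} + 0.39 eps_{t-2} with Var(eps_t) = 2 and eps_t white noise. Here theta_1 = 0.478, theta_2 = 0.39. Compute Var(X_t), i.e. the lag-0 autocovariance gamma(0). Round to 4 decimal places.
\gamma(0) = 2.7612

For an MA(q) process X_t = eps_t + sum_i theta_i eps_{t-i} with
Var(eps_t) = sigma^2, the variance is
  gamma(0) = sigma^2 * (1 + sum_i theta_i^2).
  sum_i theta_i^2 = (0.478)^2 + (0.39)^2 = 0.228484 + 0.1521 = 0.380584.
  gamma(0) = 2 * (1 + 0.380584) = 2 * 1.380584 = 2.761168, which rounds to 2.7612.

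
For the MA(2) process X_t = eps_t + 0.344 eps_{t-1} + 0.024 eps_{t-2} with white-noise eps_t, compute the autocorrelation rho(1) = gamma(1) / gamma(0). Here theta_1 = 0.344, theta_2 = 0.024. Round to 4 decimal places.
\rho(1) = 0.3148

For an MA(q) process with theta_0 = 1, the autocovariance is
  gamma(k) = sigma^2 * sum_{i=0..q-k} theta_i * theta_{i+k},
and rho(k) = gamma(k) / gamma(0). Sigma^2 cancels.
  numerator   = (1)*(0.344) + (0.344)*(0.024) = 0.352256.
  denominator = (1)^2 + (0.344)^2 + (0.024)^2 = 1.118912.
  rho(1) = 0.352256 / 1.118912 = 0.3148.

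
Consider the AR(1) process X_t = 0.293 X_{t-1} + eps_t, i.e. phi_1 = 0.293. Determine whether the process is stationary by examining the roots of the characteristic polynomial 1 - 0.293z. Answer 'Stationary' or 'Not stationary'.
\text{Stationary}

The AR(p) characteristic polynomial is P(z) = 1 - 0.293z.
Stationarity requires all roots to lie outside the unit circle, i.e. |z| > 1 for every root.
This is linear in z: 1 + (-0.293) z = 0  =>  z = -1/(-0.293) = 3.412969,  |z| = 3.412969.
Moduli of all roots: 3.4130.
All moduli strictly greater than 1? Yes.
Verdict: Stationary.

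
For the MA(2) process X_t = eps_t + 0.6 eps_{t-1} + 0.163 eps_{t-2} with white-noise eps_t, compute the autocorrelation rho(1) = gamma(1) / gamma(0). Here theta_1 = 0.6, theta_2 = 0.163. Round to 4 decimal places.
\rho(1) = 0.5033

For an MA(q) process with theta_0 = 1, the autocovariance is
  gamma(k) = sigma^2 * sum_{i=0..q-k} theta_i * theta_{i+k},
and rho(k) = gamma(k) / gamma(0). Sigma^2 cancels.
  numerator   = (1)*(0.6) + (0.6)*(0.163) = 0.6978.
  denominator = (1)^2 + (0.6)^2 + (0.163)^2 = 1.386569.
  rho(1) = 0.6978 / 1.386569 = 0.5033.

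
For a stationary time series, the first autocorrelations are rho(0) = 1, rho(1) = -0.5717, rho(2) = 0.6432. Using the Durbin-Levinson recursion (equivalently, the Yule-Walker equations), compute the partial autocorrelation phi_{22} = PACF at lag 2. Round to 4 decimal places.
\phi_{22} = 0.4700

The PACF at lag k is phi_{kk}, the last component of the solution
to the Yule-Walker system G_k phi = r_k where
  (G_k)_{ij} = rho(|i - j|), (r_k)_i = rho(i), i,j = 1..k.
Equivalently, Durbin-Levinson gives phi_{kk} iteratively:
  phi_{11} = rho(1)
  phi_{kk} = [rho(k) - sum_{j=1..k-1} phi_{k-1,j} rho(k-j)]
            / [1 - sum_{j=1..k-1} phi_{k-1,j} rho(j)],
  phi_{k,j} = phi_{k-1,j} - phi_{kk} phi_{k-1,k-j},  j = 1..k-1.
Step k = 1:
  phi_11 = rho(1) = -0.5717.
Step k = 2:
  phi_22 = [rho(2) - phi_11 rho(1)] / [1 - phi_11 rho(1)] = [0.6432 - (-0.5717)(-0.5717)] / [1 - (-0.5717)(-0.5717)]
         = 0.31635911 / 0.67315911 = 0.47.
Therefore phi_{22} = 0.4700.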